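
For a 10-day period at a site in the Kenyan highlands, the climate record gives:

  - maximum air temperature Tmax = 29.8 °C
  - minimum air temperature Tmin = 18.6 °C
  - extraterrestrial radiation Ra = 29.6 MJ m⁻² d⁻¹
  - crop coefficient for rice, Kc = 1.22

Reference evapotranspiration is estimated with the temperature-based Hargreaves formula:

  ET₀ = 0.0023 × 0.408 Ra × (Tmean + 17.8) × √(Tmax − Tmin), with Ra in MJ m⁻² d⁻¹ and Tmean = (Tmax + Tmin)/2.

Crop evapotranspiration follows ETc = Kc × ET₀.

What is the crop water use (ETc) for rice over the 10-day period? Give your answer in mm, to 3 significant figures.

Tmean = (29.8 + 18.6)/2 = 24.20 °C
0.408 Ra = 0.408 × 29.6 = 12.0768 mm/d equivalent
ET₀ = 0.0023 × 12.0768 × (24.20 + 17.8) × √11.2 = 0.0023 × 12.0768 × 42.00 × 3.3466 = 3.9042 mm/d
ETc = Kc × ET₀ = 1.22 × 3.9042 = 4.7631 mm/d
Over 10 days: 4.7631 × 10 = 47.631 mm

47.6 mm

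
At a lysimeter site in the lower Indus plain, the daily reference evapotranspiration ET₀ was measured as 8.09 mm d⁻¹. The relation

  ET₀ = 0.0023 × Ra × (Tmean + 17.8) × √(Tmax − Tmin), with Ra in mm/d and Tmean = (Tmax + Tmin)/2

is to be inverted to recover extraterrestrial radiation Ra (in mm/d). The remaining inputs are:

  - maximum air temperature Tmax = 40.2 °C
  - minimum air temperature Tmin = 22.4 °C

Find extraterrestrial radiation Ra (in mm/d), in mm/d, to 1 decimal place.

17.0 mm/d

Tmean = 31.30 °C; √ΔT = 4.2190
Ra = ET₀ / [0.0023 × (Tmean+17.8) × √ΔT] = 8.09 / (0.0023 × 49.10 × 4.2190) = 16.980 mm/d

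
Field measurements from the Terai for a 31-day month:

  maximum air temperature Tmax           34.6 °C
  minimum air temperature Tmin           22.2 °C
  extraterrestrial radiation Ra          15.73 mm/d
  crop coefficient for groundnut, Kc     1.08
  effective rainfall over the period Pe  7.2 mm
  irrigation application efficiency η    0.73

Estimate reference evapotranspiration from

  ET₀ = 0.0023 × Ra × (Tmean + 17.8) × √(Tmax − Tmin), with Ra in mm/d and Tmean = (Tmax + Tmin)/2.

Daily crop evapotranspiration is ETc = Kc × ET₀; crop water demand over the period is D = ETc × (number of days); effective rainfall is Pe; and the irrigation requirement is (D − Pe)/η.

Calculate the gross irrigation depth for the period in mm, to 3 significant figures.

260 mm

Tmean = (34.6 + 22.2)/2 = 28.40 °C
ET₀ = 0.0023 × 15.73 × (28.40 + 17.8) × √12.4 = 0.0023 × 15.73 × 46.20 × 3.5214 = 5.8859 mm/d
ETc = Kc × ET₀ = 1.08 × 5.8859 = 6.3568 mm/d
Crop demand D = ETc × 31 d = 6.3568 × 31 = 197.061 mm
D − Pe = 197.061 − 7.2 = 189.861 mm
Gross irrigation = 189.861 / 0.73 = 260.084 mm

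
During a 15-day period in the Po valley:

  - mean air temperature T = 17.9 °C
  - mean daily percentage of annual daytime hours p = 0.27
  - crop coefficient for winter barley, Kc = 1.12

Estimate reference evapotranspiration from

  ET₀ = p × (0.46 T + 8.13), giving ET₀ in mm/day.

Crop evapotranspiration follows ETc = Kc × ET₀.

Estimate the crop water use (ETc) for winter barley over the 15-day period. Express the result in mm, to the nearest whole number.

ET₀ = 0.27 × (0.46 × 17.9 + 8.13) = 0.27 × 16.364 = 4.4183 mm/d
ETc = Kc × ET₀ = 1.12 × 4.4183 = 4.9485 mm/d
Over 15 days: 4.9485 × 15 = 74.228 mm

74 mm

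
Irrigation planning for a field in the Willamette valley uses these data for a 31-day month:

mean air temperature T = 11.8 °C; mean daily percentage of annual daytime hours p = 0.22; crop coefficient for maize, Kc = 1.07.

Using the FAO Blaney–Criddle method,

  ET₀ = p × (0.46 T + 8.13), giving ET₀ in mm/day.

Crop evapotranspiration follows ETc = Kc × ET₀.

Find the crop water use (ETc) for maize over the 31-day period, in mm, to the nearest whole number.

ET₀ = 0.22 × (0.46 × 11.8 + 8.13) = 0.22 × 13.558 = 2.9828 mm/d
ETc = Kc × ET₀ = 1.07 × 2.9828 = 3.1916 mm/d
Over 31 days: 3.1916 × 31 = 98.940 mm

99 mm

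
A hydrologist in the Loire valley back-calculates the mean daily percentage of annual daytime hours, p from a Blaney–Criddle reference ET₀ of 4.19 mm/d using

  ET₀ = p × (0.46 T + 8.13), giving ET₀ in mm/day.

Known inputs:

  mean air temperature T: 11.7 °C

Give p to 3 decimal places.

0.310

p = ET₀ / (0.46 T + 8.13) = 4.19 / (0.46 × 11.7 + 8.13) = 4.19 / 13.512 = 0.3101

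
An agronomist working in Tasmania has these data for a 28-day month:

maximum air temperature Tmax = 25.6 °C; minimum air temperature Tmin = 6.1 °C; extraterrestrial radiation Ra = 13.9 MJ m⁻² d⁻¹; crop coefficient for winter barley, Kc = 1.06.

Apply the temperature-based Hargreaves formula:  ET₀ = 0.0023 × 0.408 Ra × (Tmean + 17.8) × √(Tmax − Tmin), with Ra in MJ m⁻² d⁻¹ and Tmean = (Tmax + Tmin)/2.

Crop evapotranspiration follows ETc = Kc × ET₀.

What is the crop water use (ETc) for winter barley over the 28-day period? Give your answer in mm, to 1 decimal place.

Tmean = (25.6 + 6.1)/2 = 15.85 °C
0.408 Ra = 0.408 × 13.9 = 5.6712 mm/d equivalent
ET₀ = 0.0023 × 5.6712 × (15.85 + 17.8) × √19.5 = 0.0023 × 5.6712 × 33.65 × 4.4159 = 1.9382 mm/d
ETc = Kc × ET₀ = 1.06 × 1.9382 = 2.0545 mm/d
Over 28 days: 2.0545 × 28 = 57.526 mm

57.5 mm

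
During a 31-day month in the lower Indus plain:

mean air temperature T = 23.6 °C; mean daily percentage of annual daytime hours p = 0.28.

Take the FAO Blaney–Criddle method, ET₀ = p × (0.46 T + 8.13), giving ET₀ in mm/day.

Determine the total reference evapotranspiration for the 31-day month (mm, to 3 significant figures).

165 mm

ET₀ = 0.28 × (0.46 × 23.6 + 8.13) = 0.28 × 18.986 = 5.3161 mm/d
Monthly total = 5.3161 × 31 = 164.799 mm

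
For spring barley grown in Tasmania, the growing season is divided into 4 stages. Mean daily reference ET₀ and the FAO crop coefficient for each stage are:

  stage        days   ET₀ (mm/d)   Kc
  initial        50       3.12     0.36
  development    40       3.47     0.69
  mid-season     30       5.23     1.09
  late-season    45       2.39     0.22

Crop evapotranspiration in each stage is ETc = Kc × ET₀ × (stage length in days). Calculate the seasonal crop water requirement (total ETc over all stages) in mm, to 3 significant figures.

initial: 0.36 × 3.12 × 50 = 56.16 mm
development: 0.69 × 3.47 × 40 = 95.77 mm
mid-season: 1.09 × 5.23 × 30 = 171.02 mm
late-season: 0.22 × 2.39 × 45 = 23.66 mm
Seasonal total = 346.61 mm

347 mm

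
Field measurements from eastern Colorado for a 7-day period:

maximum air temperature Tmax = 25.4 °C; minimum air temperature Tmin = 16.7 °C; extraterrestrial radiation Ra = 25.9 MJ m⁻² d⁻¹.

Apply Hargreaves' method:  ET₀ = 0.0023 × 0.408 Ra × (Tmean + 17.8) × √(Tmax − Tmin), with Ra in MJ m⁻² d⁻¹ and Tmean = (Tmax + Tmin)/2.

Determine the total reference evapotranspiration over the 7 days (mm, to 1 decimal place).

Tmean = (25.4 + 16.7)/2 = 21.05 °C
0.408 Ra = 0.408 × 25.9 = 10.5672 mm/d equivalent
ET₀ = 0.0023 × 10.5672 × (21.05 + 17.8) × √8.7 = 0.0023 × 10.5672 × 38.85 × 2.9496 = 2.7851 mm/d
Over 7 days: 2.7851 × 7 = 19.496 mm

19.5 mm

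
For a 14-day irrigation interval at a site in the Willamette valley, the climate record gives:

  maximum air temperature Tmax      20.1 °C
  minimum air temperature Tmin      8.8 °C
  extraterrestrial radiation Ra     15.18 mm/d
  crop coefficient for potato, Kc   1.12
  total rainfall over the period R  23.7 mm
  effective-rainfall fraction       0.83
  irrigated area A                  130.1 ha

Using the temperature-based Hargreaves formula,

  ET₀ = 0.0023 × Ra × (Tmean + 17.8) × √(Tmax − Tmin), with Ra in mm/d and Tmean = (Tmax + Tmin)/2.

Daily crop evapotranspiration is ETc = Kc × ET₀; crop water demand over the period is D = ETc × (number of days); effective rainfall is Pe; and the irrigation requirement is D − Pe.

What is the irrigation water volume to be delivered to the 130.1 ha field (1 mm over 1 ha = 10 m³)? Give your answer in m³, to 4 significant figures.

Tmean = (20.1 + 8.8)/2 = 14.45 °C
ET₀ = 0.0023 × 15.18 × (14.45 + 17.8) × √11.3 = 0.0023 × 15.18 × 32.25 × 3.3615 = 3.7850 mm/d
ETc = Kc × ET₀ = 1.12 × 3.7850 = 4.2392 mm/d
Crop demand D = ETc × 14 d = 4.2392 × 14 = 59.349 mm
Pe = 0.83 × 23.7 = 19.671 mm
D − Pe = 59.349 − 19.671 = 39.678 mm
Volume = 39.678 mm × 130.1 ha × 10 = 51621.1 m³

51620 m³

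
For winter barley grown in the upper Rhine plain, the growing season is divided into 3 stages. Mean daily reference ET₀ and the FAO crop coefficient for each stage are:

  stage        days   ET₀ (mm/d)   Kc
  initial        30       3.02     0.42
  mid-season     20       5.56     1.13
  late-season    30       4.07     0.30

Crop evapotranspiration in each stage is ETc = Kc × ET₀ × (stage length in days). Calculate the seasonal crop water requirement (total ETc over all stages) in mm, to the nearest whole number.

initial: 0.42 × 3.02 × 30 = 38.05 mm
mid-season: 1.13 × 5.56 × 20 = 125.66 mm
late-season: 0.30 × 4.07 × 30 = 36.63 mm
Seasonal total = 200.34 mm

200 mm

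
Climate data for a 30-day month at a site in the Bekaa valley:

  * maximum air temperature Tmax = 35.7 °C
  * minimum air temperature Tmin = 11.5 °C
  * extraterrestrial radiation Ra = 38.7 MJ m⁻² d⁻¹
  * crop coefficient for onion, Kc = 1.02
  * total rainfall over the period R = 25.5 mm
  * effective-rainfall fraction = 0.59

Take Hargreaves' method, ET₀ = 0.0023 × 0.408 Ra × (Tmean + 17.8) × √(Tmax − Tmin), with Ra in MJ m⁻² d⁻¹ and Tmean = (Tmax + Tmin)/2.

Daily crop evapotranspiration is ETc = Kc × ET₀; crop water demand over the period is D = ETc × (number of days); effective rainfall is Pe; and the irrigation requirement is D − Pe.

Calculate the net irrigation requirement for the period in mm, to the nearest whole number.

211 mm

Tmean = (35.7 + 11.5)/2 = 23.60 °C
0.408 Ra = 0.408 × 38.7 = 15.7896 mm/d equivalent
ET₀ = 0.0023 × 15.7896 × (23.60 + 17.8) × √24.2 = 0.0023 × 15.7896 × 41.40 × 4.9193 = 7.3961 mm/d
ETc = Kc × ET₀ = 1.02 × 7.3961 = 7.5440 mm/d
Crop demand D = ETc × 30 d = 7.5440 × 30 = 226.320 mm
Pe = 0.59 × 25.5 = 15.045 mm
D − Pe = 226.320 − 15.045 = 211.275 mm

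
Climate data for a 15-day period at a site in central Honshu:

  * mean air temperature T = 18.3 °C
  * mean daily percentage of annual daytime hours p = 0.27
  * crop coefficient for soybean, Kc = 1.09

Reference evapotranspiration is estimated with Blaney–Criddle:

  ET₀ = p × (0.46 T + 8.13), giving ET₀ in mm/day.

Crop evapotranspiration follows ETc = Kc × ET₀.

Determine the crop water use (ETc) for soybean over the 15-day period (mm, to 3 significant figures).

73.1 mm

ET₀ = 0.27 × (0.46 × 18.3 + 8.13) = 0.27 × 16.548 = 4.4680 mm/d
ETc = Kc × ET₀ = 1.09 × 4.4680 = 4.8701 mm/d
Over 15 days: 4.8701 × 15 = 73.052 mm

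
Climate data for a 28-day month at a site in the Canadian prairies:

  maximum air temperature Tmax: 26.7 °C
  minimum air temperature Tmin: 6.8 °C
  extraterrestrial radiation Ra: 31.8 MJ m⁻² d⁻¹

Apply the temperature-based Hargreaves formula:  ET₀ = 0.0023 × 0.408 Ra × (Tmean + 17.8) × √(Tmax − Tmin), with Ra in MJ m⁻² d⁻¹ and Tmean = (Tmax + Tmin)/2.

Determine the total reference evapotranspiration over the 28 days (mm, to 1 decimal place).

Tmean = (26.7 + 6.8)/2 = 16.75 °C
0.408 Ra = 0.408 × 31.8 = 12.9744 mm/d equivalent
ET₀ = 0.0023 × 12.9744 × (16.75 + 17.8) × √19.9 = 0.0023 × 12.9744 × 34.55 × 4.4609 = 4.5992 mm/d
Over 28 days: 4.5992 × 28 = 128.778 mm

128.8 mm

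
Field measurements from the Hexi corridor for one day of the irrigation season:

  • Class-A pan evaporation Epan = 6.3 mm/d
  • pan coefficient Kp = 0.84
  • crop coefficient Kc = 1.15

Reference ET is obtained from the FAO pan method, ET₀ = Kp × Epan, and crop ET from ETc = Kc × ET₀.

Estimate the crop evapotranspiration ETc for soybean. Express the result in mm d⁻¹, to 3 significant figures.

ET₀ = 0.84 × 6.3 = 5.2920 mm/d
ETc = Kc × ET₀ = 1.15 × 5.2920 = 6.0858 mm/d

6.09 mm d⁻¹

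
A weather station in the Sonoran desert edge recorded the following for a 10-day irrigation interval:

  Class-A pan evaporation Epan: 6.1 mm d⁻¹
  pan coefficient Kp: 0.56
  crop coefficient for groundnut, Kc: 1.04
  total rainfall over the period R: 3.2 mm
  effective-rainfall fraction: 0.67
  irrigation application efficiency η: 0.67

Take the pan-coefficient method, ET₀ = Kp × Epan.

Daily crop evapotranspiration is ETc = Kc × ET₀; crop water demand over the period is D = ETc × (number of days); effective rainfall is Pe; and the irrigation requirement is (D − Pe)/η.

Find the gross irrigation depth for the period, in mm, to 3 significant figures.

ET₀ = 0.56 × 6.1 = 3.4160 mm/d
ETc = Kc × ET₀ = 1.04 × 3.4160 = 3.5526 mm/d
Crop demand D = ETc × 10 d = 3.5526 × 10 = 35.526 mm
Pe = 0.67 × 3.2 = 2.144 mm
D − Pe = 35.526 − 2.144 = 33.382 mm
Gross irrigation = 33.382 / 0.67 = 49.824 mm

49.8 mm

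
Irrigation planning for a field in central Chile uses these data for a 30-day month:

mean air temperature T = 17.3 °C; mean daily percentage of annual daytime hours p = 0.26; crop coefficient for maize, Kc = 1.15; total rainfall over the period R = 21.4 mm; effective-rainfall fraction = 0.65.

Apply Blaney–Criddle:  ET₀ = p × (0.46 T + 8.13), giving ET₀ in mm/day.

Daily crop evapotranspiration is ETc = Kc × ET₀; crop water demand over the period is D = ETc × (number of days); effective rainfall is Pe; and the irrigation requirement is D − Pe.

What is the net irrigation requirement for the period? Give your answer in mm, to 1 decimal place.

ET₀ = 0.26 × (0.46 × 17.3 + 8.13) = 0.26 × 16.088 = 4.1829 mm/d
ETc = Kc × ET₀ = 1.15 × 4.1829 = 4.8103 mm/d
Crop demand D = ETc × 30 d = 4.8103 × 30 = 144.309 mm
Pe = 0.65 × 21.4 = 13.910 mm
D − Pe = 144.309 − 13.910 = 130.399 mm

130.4 mm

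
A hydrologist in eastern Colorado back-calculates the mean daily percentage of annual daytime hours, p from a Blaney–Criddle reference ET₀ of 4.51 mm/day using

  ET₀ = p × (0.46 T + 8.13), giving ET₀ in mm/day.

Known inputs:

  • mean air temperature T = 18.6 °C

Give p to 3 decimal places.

0.270

p = ET₀ / (0.46 T + 8.13) = 4.51 / (0.46 × 18.6 + 8.13) = 4.51 / 16.686 = 0.2703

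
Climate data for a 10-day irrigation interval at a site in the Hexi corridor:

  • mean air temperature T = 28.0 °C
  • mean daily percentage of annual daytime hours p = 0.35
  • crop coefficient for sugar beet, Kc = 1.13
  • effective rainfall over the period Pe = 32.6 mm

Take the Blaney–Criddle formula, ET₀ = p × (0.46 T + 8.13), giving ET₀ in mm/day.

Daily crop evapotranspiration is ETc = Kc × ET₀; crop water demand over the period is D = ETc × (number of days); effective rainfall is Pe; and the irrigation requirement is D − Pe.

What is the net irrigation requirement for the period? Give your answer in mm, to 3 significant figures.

50.5 mm

ET₀ = 0.35 × (0.46 × 28.0 + 8.13) = 0.35 × 21.010 = 7.3535 mm/d
ETc = Kc × ET₀ = 1.13 × 7.3535 = 8.3095 mm/d
Crop demand D = ETc × 10 d = 8.3095 × 10 = 83.095 mm
D − Pe = 83.095 − 32.6 = 50.495 mm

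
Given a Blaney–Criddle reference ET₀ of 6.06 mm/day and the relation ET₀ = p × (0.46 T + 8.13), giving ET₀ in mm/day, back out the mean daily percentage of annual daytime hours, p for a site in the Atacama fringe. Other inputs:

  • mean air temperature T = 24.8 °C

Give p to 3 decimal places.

p = ET₀ / (0.46 T + 8.13) = 6.06 / (0.46 × 24.8 + 8.13) = 6.06 / 19.538 = 0.3102

0.310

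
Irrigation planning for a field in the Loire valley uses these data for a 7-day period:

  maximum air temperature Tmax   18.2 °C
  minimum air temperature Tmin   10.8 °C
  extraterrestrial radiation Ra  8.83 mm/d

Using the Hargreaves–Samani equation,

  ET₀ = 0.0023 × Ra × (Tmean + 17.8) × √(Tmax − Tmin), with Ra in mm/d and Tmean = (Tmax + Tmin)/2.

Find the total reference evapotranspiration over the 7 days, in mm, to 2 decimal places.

Tmean = (18.2 + 10.8)/2 = 14.50 °C
ET₀ = 0.0023 × 8.83 × (14.50 + 17.8) × √7.4 = 0.0023 × 8.83 × 32.30 × 2.7203 = 1.7845 mm/d
Over 7 days: 1.7845 × 7 = 12.492 mm

12.49 mm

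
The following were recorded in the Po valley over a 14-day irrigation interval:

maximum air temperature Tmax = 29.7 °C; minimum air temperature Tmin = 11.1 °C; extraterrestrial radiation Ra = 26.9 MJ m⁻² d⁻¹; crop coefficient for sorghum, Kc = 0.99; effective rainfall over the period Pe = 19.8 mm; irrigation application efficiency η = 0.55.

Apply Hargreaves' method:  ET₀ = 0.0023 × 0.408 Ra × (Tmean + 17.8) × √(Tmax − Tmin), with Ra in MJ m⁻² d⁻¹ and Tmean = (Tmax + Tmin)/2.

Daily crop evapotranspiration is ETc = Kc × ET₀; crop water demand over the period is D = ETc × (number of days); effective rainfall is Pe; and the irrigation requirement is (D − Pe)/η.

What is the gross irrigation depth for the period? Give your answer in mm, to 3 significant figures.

68.8 mm

Tmean = (29.7 + 11.1)/2 = 20.40 °C
0.408 Ra = 0.408 × 26.9 = 10.9752 mm/d equivalent
ET₀ = 0.0023 × 10.9752 × (20.40 + 17.8) × √18.6 = 0.0023 × 10.9752 × 38.20 × 4.3128 = 4.1588 mm/d
ETc = Kc × ET₀ = 0.99 × 4.1588 = 4.1172 mm/d
Crop demand D = ETc × 14 d = 4.1172 × 14 = 57.641 mm
D − Pe = 57.641 − 19.8 = 37.841 mm
Gross irrigation = 37.841 / 0.55 = 68.802 mm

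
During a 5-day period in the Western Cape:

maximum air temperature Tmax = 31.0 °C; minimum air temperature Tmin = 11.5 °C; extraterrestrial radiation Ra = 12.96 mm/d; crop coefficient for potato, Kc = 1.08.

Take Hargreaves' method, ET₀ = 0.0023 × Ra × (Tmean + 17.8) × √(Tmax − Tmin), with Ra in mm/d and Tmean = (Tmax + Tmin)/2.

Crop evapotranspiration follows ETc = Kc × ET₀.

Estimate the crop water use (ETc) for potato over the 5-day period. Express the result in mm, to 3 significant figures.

Tmean = (31.0 + 11.5)/2 = 21.25 °C
ET₀ = 0.0023 × 12.96 × (21.25 + 17.8) × √19.5 = 0.0023 × 12.96 × 39.05 × 4.4159 = 5.1401 mm/d
ETc = Kc × ET₀ = 1.08 × 5.1401 = 5.5513 mm/d
Over 5 days: 5.5513 × 5 = 27.757 mm

27.8 mm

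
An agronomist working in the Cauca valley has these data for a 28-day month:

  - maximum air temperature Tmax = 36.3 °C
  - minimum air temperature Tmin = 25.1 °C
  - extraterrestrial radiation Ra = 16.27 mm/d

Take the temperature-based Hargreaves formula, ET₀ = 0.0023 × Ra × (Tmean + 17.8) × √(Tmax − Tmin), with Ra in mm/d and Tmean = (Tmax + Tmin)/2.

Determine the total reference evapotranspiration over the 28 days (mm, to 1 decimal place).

170.1 mm

Tmean = (36.3 + 25.1)/2 = 30.70 °C
ET₀ = 0.0023 × 16.27 × (30.70 + 17.8) × √11.2 = 0.0023 × 16.27 × 48.50 × 3.3466 = 6.0738 mm/d
Over 28 days: 6.0738 × 28 = 170.066 mm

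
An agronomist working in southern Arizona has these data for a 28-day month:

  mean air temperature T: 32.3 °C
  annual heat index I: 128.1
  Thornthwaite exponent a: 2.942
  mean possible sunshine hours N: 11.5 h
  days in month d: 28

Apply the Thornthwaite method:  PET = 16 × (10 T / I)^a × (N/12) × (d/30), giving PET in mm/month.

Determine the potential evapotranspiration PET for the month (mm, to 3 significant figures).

10T/I = 10 × 32.3 / 128.1 = 2.5215
(10T/I)^a = 2.5215^2.942 = 15.1943
Uncorrected PET = 16 × 15.1943 = 243.109 mm
Correction = (N/12)(d/30) = (11.5/12)(28/30) = 0.8944
PET = 243.109 × 0.8944 = 217.437 mm/month

217 mm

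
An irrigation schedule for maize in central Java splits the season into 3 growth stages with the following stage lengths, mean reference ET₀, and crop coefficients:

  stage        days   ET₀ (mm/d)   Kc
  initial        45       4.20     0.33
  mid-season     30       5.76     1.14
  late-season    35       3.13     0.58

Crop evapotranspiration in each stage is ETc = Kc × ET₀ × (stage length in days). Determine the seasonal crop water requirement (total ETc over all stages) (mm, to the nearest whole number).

323 mm

initial: 0.33 × 4.20 × 45 = 62.37 mm
mid-season: 1.14 × 5.76 × 30 = 196.99 mm
late-season: 0.58 × 3.13 × 35 = 63.54 mm
Seasonal total = 322.90 mm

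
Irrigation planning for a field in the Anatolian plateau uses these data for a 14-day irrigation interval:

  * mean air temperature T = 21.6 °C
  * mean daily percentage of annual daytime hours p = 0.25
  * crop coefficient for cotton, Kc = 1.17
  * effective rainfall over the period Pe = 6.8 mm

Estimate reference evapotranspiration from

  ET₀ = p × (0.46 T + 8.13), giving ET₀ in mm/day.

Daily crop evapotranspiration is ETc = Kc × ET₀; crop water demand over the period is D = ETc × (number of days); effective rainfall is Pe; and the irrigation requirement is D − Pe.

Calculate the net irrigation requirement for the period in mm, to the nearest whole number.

ET₀ = 0.25 × (0.46 × 21.6 + 8.13) = 0.25 × 18.066 = 4.5165 mm/d
ETc = Kc × ET₀ = 1.17 × 4.5165 = 5.2843 mm/d
Crop demand D = ETc × 14 d = 5.2843 × 14 = 73.980 mm
D − Pe = 73.980 − 6.8 = 67.180 mm

67 mm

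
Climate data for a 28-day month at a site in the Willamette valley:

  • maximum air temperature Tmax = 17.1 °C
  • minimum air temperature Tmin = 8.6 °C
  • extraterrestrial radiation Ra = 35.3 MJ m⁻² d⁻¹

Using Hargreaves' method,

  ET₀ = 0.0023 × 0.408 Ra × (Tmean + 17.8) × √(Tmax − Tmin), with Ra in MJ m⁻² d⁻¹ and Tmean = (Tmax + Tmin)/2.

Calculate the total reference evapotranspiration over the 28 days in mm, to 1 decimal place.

Tmean = (17.1 + 8.6)/2 = 12.85 °C
0.408 Ra = 0.408 × 35.3 = 14.4024 mm/d equivalent
ET₀ = 0.0023 × 14.4024 × (12.85 + 17.8) × √8.5 = 0.0023 × 14.4024 × 30.65 × 2.9155 = 2.9601 mm/d
Over 28 days: 2.9601 × 28 = 82.883 mm

82.9 mm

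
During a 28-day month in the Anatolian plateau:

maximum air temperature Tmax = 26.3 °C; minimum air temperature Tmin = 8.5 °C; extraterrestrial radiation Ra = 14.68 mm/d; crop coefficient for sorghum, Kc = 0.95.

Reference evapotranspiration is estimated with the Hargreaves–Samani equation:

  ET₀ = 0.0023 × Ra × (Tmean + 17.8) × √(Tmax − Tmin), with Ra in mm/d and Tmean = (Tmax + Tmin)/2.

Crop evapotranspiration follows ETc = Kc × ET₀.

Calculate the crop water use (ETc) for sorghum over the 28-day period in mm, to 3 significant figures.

133 mm

Tmean = (26.3 + 8.5)/2 = 17.40 °C
ET₀ = 0.0023 × 14.68 × (17.40 + 17.8) × √17.8 = 0.0023 × 14.68 × 35.20 × 4.2190 = 5.0143 mm/d
ETc = Kc × ET₀ = 0.95 × 5.0143 = 4.7636 mm/d
Over 28 days: 4.7636 × 28 = 133.381 mm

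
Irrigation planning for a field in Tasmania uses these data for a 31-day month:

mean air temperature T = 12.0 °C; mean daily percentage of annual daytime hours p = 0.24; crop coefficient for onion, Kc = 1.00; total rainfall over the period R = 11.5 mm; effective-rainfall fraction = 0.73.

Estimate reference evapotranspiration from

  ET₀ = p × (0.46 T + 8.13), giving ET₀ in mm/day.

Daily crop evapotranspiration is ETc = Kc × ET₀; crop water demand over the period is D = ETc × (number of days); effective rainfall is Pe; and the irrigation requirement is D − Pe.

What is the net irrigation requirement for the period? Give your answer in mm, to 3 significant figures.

93.2 mm

ET₀ = 0.24 × (0.46 × 12.0 + 8.13) = 0.24 × 13.650 = 3.2760 mm/d
ETc = Kc × ET₀ = 1.00 × 3.2760 = 3.2760 mm/d
Crop demand D = ETc × 31 d = 3.2760 × 31 = 101.556 mm
Pe = 0.73 × 11.5 = 8.395 mm
D − Pe = 101.556 − 8.395 = 93.161 mm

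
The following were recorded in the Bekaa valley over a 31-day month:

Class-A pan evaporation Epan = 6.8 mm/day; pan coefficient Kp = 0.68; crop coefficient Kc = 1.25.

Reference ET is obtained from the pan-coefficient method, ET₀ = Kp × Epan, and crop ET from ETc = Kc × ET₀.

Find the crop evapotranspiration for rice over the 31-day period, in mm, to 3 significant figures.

179 mm

ET₀ = 0.68 × 6.8 = 4.6240 mm/d
ETc = Kc × ET₀ = 1.25 × 4.6240 = 5.7800 mm/d
Over 31 days: 5.7800 × 31 = 179.180 mm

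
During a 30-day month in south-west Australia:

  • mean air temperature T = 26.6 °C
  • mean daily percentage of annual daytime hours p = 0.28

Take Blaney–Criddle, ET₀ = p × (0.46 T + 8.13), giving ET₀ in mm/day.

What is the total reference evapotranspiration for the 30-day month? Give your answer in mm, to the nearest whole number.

ET₀ = 0.28 × (0.46 × 26.6 + 8.13) = 0.28 × 20.366 = 5.7025 mm/d
Monthly total = 5.7025 × 30 = 171.075 mm

171 mm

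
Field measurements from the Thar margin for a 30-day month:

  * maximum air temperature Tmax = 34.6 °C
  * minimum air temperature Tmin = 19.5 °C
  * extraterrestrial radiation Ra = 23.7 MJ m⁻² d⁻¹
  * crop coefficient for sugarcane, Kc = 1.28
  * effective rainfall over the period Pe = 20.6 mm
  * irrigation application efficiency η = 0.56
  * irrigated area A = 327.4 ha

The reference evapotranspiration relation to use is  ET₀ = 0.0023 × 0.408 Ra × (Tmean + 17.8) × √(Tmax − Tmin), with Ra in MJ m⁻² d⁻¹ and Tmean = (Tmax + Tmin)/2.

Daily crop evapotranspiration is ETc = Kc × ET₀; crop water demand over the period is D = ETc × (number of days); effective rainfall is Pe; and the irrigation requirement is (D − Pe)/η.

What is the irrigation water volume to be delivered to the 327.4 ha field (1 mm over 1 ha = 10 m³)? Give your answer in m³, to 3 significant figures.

Tmean = (34.6 + 19.5)/2 = 27.05 °C
0.408 Ra = 0.408 × 23.7 = 9.6696 mm/d equivalent
ET₀ = 0.0023 × 9.6696 × (27.05 + 17.8) × √15.1 = 0.0023 × 9.6696 × 44.85 × 3.8859 = 3.8761 mm/d
ETc = Kc × ET₀ = 1.28 × 3.8761 = 4.9614 mm/d
Crop demand D = ETc × 30 d = 4.9614 × 30 = 148.842 mm
D − Pe = 148.842 − 20.6 = 128.242 mm
Gross irrigation = 128.242 / 0.56 = 229.004 mm
Volume = 229.004 mm × 327.4 ha × 10 = 749759.1 m³

750000 m³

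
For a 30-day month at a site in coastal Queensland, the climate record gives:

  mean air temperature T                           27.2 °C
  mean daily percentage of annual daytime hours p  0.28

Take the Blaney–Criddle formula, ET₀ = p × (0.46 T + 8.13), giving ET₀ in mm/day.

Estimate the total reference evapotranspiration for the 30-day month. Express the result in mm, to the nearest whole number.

ET₀ = 0.28 × (0.46 × 27.2 + 8.13) = 0.28 × 20.642 = 5.7798 mm/d
Monthly total = 5.7798 × 30 = 173.394 mm

173 mm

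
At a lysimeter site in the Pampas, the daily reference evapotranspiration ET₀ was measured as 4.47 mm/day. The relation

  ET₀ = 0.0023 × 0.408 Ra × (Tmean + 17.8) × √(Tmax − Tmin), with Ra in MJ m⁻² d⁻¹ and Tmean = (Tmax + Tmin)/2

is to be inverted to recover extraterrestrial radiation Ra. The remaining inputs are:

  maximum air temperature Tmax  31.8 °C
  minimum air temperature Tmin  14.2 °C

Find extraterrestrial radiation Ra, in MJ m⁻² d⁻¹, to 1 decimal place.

Tmean = (31.8+14.2)/2 = 23.00 °C; ΔT = 17.6
Ra = ET₀ / [0.0023 × 0.408 × (Tmean+17.8) × √ΔT]
   = 4.47 / (0.0023 × 0.408 × 40.80 × 4.1952) = 27.830 MJ m⁻² d⁻¹

27.8 MJ m⁻² d⁻¹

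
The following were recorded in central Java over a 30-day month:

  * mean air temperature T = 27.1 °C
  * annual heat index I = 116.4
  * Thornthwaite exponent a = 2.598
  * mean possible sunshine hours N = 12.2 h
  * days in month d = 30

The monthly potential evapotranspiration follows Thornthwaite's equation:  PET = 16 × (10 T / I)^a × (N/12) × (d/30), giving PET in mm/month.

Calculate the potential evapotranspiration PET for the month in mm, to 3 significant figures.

146 mm

10T/I = 10 × 27.1 / 116.4 = 2.3282
(10T/I)^a = 2.3282^2.598 = 8.9850
Uncorrected PET = 16 × 8.9850 = 143.760 mm
Correction = (N/12)(d/30) = (12.2/12)(30/30) = 1.0167
PET = 143.760 × 1.0167 = 146.161 mm/month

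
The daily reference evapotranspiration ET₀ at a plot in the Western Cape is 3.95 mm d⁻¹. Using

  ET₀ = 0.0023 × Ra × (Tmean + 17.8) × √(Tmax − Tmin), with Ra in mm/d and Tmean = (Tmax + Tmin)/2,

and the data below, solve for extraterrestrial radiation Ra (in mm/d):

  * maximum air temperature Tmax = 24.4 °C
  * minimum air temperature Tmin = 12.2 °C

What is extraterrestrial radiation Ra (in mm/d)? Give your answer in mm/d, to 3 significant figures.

Tmean = 18.30 °C; √ΔT = 3.4928
Ra = ET₀ / [0.0023 × (Tmean+17.8) × √ΔT] = 3.95 / (0.0023 × 36.10 × 3.4928) = 13.620 mm/d

13.6 mm/d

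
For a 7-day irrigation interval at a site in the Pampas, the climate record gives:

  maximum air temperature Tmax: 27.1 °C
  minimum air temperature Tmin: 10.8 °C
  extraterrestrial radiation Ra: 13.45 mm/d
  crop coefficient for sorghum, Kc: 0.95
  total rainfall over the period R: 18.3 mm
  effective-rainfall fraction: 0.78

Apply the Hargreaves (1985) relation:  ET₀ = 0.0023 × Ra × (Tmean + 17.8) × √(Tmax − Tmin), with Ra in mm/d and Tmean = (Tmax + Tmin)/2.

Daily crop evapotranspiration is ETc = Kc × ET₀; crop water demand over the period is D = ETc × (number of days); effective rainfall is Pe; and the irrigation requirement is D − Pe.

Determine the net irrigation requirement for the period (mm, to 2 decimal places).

16.25 mm

Tmean = (27.1 + 10.8)/2 = 18.95 °C
ET₀ = 0.0023 × 13.45 × (18.95 + 17.8) × √16.3 = 0.0023 × 13.45 × 36.75 × 4.0373 = 4.5898 mm/d
ETc = Kc × ET₀ = 0.95 × 4.5898 = 4.3603 mm/d
Crop demand D = ETc × 7 d = 4.3603 × 7 = 30.522 mm
Pe = 0.78 × 18.3 = 14.274 mm
D − Pe = 30.522 − 14.274 = 16.248 mm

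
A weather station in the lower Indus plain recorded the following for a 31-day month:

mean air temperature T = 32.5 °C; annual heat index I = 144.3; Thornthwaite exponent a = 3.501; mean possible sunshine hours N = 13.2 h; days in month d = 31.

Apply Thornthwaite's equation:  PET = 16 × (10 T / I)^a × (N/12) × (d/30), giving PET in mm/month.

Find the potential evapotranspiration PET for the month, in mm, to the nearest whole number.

312 mm

10T/I = 10 × 32.5 / 144.3 = 2.2523
(10T/I)^a = 2.2523^3.501 = 17.1611
Uncorrected PET = 16 × 17.1611 = 274.578 mm
Correction = (N/12)(d/30) = (13.2/12)(31/30) = 1.1367
PET = 274.578 × 1.1367 = 312.113 mm/month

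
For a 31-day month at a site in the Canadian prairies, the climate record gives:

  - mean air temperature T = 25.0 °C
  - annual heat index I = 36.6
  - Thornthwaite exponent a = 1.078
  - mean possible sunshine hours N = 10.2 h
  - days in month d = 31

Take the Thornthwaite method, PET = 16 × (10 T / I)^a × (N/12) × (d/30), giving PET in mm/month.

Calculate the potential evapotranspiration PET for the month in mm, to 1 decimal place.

10T/I = 10 × 25.0 / 36.6 = 6.8306
(10T/I)^a = 6.8306^1.078 = 7.9350
Uncorrected PET = 16 × 7.9350 = 126.960 mm
Correction = (N/12)(d/30) = (10.2/12)(31/30) = 0.8783
PET = 126.960 × 0.8783 = 111.509 mm/month

111.5 mm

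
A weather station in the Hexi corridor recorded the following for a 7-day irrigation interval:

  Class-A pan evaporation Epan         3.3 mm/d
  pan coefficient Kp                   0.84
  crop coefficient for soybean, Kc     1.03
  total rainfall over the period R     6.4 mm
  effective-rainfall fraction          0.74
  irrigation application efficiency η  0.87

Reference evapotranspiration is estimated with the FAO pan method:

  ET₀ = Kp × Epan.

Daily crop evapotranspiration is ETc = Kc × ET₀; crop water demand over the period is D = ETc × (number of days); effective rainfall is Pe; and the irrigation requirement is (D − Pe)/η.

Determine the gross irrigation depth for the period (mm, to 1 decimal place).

ET₀ = 0.84 × 3.3 = 2.7720 mm/d
ETc = Kc × ET₀ = 1.03 × 2.7720 = 2.8552 mm/d
Crop demand D = ETc × 7 d = 2.8552 × 7 = 19.986 mm
Pe = 0.74 × 6.4 = 4.736 mm
D − Pe = 19.986 − 4.736 = 15.250 mm
Gross irrigation = 15.250 / 0.87 = 17.529 mm

17.5 mm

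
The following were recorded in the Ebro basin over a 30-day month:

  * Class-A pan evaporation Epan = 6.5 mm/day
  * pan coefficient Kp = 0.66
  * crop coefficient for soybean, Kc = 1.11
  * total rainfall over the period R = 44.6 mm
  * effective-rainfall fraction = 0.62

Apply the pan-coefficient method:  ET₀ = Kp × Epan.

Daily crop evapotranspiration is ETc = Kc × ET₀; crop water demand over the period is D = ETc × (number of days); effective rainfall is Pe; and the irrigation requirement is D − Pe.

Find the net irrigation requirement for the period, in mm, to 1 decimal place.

ET₀ = 0.66 × 6.5 = 4.2900 mm/d
ETc = Kc × ET₀ = 1.11 × 4.2900 = 4.7619 mm/d
Crop demand D = ETc × 30 d = 4.7619 × 30 = 142.857 mm
Pe = 0.62 × 44.6 = 27.652 mm
D − Pe = 142.857 − 27.652 = 115.205 mm

115.2 mm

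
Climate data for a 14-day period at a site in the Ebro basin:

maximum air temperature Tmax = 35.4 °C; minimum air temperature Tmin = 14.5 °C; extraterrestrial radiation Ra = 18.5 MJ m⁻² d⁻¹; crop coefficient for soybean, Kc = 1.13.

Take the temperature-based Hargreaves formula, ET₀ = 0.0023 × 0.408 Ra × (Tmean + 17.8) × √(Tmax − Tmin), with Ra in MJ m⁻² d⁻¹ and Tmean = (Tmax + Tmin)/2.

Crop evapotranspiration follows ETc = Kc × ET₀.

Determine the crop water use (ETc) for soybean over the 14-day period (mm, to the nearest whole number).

Tmean = (35.4 + 14.5)/2 = 24.95 °C
0.408 Ra = 0.408 × 18.5 = 7.5480 mm/d equivalent
ET₀ = 0.0023 × 7.5480 × (24.95 + 17.8) × √20.9 = 0.0023 × 7.5480 × 42.75 × 4.5717 = 3.3929 mm/d
ETc = Kc × ET₀ = 1.13 × 3.3929 = 3.8340 mm/d
Over 14 days: 3.8340 × 14 = 53.676 mm

54 mm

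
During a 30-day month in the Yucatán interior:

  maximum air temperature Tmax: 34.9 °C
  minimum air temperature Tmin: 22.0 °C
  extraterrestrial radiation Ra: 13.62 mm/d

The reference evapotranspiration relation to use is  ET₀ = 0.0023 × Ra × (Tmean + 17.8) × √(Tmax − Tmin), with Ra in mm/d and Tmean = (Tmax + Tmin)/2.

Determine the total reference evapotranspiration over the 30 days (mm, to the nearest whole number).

156 mm

Tmean = (34.9 + 22.0)/2 = 28.45 °C
ET₀ = 0.0023 × 13.62 × (28.45 + 17.8) × √12.9 = 0.0023 × 13.62 × 46.25 × 3.5917 = 5.2038 mm/d
Over 30 days: 5.2038 × 30 = 156.114 mm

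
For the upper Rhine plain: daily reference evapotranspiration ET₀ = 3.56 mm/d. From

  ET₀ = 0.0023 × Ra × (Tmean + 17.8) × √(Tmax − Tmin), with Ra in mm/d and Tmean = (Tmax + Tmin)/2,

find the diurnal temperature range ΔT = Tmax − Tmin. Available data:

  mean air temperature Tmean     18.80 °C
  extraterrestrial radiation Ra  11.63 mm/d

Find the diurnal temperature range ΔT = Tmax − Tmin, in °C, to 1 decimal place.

√ΔT = ET₀ / [0.0023 × Ra × (Tmean+17.8)] = 3.56 / (0.0023 × 11.63 × 36.60) = 3.6363
ΔT = 3.6363² = 13.223 °C

13.2 °C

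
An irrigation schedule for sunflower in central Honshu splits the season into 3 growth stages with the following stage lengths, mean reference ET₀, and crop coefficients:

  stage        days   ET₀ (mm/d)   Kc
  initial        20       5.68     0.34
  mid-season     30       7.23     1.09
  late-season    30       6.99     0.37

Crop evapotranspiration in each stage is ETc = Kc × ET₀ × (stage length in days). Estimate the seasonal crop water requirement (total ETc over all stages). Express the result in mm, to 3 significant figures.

353 mm

initial: 0.34 × 5.68 × 20 = 38.62 mm
mid-season: 1.09 × 7.23 × 30 = 236.42 mm
late-season: 0.37 × 6.99 × 30 = 77.59 mm
Seasonal total = 352.63 mm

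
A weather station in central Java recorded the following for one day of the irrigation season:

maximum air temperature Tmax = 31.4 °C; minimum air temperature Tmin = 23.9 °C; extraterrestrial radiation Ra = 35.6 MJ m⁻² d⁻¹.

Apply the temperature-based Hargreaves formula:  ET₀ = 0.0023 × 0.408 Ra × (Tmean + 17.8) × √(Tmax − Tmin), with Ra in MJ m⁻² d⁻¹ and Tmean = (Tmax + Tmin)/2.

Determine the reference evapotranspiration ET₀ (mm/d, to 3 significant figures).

Tmean = (31.4 + 23.9)/2 = 27.65 °C
0.408 Ra = 0.408 × 35.6 = 14.5248 mm/d equivalent
ET₀ = 0.0023 × 14.5248 × (27.65 + 17.8) × √7.5 = 0.0023 × 14.5248 × 45.45 × 2.7386 = 4.1582 mm/d

4.16 mm/d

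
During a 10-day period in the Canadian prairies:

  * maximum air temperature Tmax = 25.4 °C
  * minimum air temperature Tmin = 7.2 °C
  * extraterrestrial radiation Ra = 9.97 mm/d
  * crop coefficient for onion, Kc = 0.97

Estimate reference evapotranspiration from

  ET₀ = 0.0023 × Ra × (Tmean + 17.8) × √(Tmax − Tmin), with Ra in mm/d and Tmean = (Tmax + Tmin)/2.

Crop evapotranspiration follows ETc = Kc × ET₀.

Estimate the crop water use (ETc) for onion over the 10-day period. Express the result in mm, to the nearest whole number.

Tmean = (25.4 + 7.2)/2 = 16.30 °C
ET₀ = 0.0023 × 9.97 × (16.30 + 17.8) × √18.2 = 0.0023 × 9.97 × 34.10 × 4.2661 = 3.3359 mm/d
ETc = Kc × ET₀ = 0.97 × 3.3359 = 3.2358 mm/d
Over 10 days: 3.2358 × 10 = 32.358 mm

32 mm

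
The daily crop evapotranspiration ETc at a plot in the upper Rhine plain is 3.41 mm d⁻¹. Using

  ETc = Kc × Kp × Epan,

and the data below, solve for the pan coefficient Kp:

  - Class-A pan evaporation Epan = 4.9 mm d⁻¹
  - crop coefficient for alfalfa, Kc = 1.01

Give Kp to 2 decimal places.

ETc = Kc × Kp × Epan  ⇒  Kp = ETc / (Kc × Epan)
Kp = 3.41 / (1.01 × 4.9) = 3.41 / 4.949 = 0.6890

0.69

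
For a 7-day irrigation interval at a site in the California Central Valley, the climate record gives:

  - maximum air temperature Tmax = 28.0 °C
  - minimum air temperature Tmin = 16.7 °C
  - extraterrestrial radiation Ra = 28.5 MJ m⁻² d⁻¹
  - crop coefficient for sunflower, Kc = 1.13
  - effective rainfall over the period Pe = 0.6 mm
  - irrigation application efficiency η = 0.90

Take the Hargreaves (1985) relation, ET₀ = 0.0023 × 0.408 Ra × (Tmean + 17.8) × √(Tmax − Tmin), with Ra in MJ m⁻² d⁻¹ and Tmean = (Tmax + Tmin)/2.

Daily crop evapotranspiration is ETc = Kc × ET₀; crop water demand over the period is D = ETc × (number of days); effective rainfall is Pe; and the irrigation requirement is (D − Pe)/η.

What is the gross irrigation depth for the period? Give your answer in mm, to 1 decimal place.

31.1 mm

Tmean = (28.0 + 16.7)/2 = 22.35 °C
0.408 Ra = 0.408 × 28.5 = 11.6280 mm/d equivalent
ET₀ = 0.0023 × 11.6280 × (22.35 + 17.8) × √11.3 = 0.0023 × 11.6280 × 40.15 × 3.3615 = 3.6095 mm/d
ETc = Kc × ET₀ = 1.13 × 3.6095 = 4.0787 mm/d
Crop demand D = ETc × 7 d = 4.0787 × 7 = 28.551 mm
D − Pe = 28.551 − 0.6 = 27.951 mm
Gross irrigation = 27.951 / 0.90 = 31.057 mm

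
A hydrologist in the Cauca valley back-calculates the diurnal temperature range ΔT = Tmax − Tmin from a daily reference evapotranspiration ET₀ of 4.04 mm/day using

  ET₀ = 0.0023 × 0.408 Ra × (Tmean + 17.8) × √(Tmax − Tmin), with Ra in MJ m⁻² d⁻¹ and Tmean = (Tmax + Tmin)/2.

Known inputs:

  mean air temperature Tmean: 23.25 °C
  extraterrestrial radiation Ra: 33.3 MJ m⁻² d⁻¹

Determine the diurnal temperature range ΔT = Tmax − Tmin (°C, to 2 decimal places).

√ΔT = ET₀ / [0.0023 × 0.408 × Ra × (Tmean+17.8)] = 4.04 / (0.0023 × 13.5864 × 41.05) = 3.1495
ΔT = 3.1495² = 9.919 °C

9.92 °C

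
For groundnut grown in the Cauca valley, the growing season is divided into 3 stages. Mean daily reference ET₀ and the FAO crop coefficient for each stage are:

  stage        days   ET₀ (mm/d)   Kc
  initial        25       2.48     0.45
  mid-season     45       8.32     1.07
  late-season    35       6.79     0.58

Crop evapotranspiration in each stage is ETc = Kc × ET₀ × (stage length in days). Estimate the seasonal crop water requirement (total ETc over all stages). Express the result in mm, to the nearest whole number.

initial: 0.45 × 2.48 × 25 = 27.90 mm
mid-season: 1.07 × 8.32 × 45 = 400.61 mm
late-season: 0.58 × 6.79 × 35 = 137.84 mm
Seasonal total = 566.35 mm

566 mm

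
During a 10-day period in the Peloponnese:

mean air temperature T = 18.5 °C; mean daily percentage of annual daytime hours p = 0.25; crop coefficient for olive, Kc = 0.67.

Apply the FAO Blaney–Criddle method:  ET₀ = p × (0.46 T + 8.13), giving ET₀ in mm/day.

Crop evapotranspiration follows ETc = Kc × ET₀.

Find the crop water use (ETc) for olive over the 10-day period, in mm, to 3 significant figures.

27.9 mm

ET₀ = 0.25 × (0.46 × 18.5 + 8.13) = 0.25 × 16.640 = 4.1600 mm/d
ETc = Kc × ET₀ = 0.67 × 4.1600 = 2.7872 mm/d
Over 10 days: 2.7872 × 10 = 27.872 mm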